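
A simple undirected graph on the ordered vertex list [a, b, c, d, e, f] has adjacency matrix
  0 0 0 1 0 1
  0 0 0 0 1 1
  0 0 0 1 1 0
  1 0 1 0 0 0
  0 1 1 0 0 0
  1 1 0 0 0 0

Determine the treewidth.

2

A width-2 tree decomposition is:
Bags: B1 = {a, d, f}  B2 = {b, d, f}  B3 = {b, d, e}  B4 = {c, d, e}
Tree: B1–B2, B2–B3, B3–B4
The largest bag has 3 vertices, giving width 2; this decomposition certifies tw(G) ≤ 2. For the lower bound, G contains the cycle d–a–f–b–e–c–d, so G is not a forest; only forests have treewidth ≤ 1, hence tw(G) ≥ 2. The upper and lower bounds meet at 2, so that is the treewidth.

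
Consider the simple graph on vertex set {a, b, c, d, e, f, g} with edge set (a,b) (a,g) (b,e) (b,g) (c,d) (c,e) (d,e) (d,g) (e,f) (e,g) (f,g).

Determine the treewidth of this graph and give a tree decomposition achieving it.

Treewidth 2.
One such decomposition:
Bags: B1 = {e, f, g}  B2 = {d, e, g}  B3 = {b, e, g}  B4 = {c, d, e}  B5 = {a, b, g}
Tree: B1–B2, B2–B3, B2–B4, B3–B5

Each bag holds 3 vertices, so the decomposition has width 2, which upper-bounds the treewidth. For the lower bound, the 3 vertices {d, e, g} are pairwise adjacent, and any tree decomposition puts a clique entirely inside one bag — forcing width ≥ 2. Therefore the treewidth is 2.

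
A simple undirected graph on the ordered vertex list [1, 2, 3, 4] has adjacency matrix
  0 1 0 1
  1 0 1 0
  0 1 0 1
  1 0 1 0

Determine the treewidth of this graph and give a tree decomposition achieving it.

Treewidth 2.
One optimal decomposition is:
Bags: B1 = {1, 2, 4}  B2 = {2, 3, 4}
Tree: B1–B2

Every bag has size at most 3, so the width is 3 − 1 = 2 and tw(G) ≤ 2. The edges 2–1–4–3–2 form a cycle, so G is not a tree and its treewidth is at least 2. The upper and lower bounds meet at 2, so that is the treewidth.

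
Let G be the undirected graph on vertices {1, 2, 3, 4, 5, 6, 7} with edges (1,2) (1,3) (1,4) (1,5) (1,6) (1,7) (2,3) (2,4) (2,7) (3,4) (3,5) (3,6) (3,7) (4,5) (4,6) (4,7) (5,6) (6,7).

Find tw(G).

4

A width-4 tree decomposition is:
Bags: B1 = {1, 3, 4, 6, 7}  B2 = {1, 2, 3, 4, 7}  B3 = {1, 3, 4, 5, 6}
Tree: B1–B2, B1–B3
Each bag holds 5 vertices, so the decomposition has width 4, which upper-bounds the treewidth. On the other hand G contains the 5-clique {1, 2, 3, 4, 7}. A clique must lie in a single bag of any decomposition, so no decomposition can have width below 4. Therefore the treewidth is 4.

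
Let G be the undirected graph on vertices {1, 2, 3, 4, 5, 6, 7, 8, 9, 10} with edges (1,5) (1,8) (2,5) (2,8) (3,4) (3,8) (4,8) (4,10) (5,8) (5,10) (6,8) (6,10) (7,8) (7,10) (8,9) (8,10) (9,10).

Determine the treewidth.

A width-2 tree decomposition is:
Bags: B1 = {5, 8, 10}  B2 = {6, 8, 10}  B3 = {7, 8, 10}  B4 = {4, 8, 10}  B5 = {2, 5, 8}  B6 = {1, 5, 8}  B7 = {8, 9, 10}  B8 = {3, 4, 8}
Tree: B1–B2, B2–B3, B1–B4, B1–B5, B5–B6, B1–B7, B4–B8
Each bag holds 3 vertices, so the decomposition has width 2, which upper-bounds the treewidth. Conversely, {4, 8, 10} is a clique of size 3, and the vertices of any clique must share a bag in every tree decomposition; so some bag has ≥ 3 vertices and tw(G) ≥ 2. Hence tw(G) = 2 exactly.

2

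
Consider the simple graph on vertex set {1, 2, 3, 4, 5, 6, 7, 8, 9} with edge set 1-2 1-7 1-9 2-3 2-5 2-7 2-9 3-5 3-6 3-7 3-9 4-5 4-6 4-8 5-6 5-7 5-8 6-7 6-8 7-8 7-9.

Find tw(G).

A width-3 tree decomposition is:
Bags: B1 = {5, 6, 7, 8}  B2 = {3, 5, 6, 7}  B3 = {2, 3, 5, 7}  B4 = {4, 5, 6, 8}  B5 = {2, 3, 7, 9}  B6 = {1, 2, 7, 9}
Tree: B1–B2, B2–B3, B1–B4, B3–B5, B5–B6
Each bag holds 4 vertices, so the decomposition has width 3, which upper-bounds the treewidth. On the other hand G contains the 4-clique {4, 5, 6, 8}. A clique must lie in a single bag of any decomposition, so no decomposition can have width below 3. Combining the bounds, tw(G) = 3.

3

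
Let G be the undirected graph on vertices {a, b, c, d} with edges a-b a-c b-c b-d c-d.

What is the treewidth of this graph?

2

A width-2 tree decomposition is:
Bags: B1 = {b, c, d}  B2 = {a, b, c}
Tree: B1–B2
Every bag has size at most 3, so the width is 3 − 1 = 2 and tw(G) ≤ 2. For the lower bound, the 3 vertices {b, c, d} are pairwise adjacent, and any tree decomposition puts a clique entirely inside one bag — forcing width ≥ 2. Hence tw(G) = 2 exactly.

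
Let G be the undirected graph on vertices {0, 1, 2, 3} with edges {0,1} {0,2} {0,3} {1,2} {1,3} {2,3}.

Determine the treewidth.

A width-3 tree decomposition is:
Bags: B1 = {0, 1, 2, 3}
Tree: (single bag)
With just one bag of size 4, the width is 4 − 1 = 3, so tw(G) ≤ 3. On the other hand G contains the 4-clique {0, 1, 2, 3}. A clique must lie in a single bag of any decomposition, so no decomposition can have width below 3. Therefore the treewidth is 3.

3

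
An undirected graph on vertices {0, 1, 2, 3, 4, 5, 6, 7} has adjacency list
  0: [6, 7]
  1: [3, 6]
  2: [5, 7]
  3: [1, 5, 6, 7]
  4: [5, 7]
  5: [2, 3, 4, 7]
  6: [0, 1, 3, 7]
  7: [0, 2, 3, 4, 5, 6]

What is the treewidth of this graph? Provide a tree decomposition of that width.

Treewidth 2.
Bags: B1 = {4, 5, 7}  B2 = {3, 5, 7}  B3 = {3, 6, 7}  B4 = {1, 3, 6}  B5 = {0, 6, 7}  B6 = {2, 5, 7}
Tree: B1–B2, B2–B3, B3–B4, B3–B5, B2–B6

The largest bag has 3 vertices, giving width 2; this decomposition certifies tw(G) ≤ 2. On the other hand G contains the 3-clique {1, 3, 6}. A clique must lie in a single bag of any decomposition, so no decomposition can have width below 2. The upper and lower bounds meet at 2, so that is the treewidth.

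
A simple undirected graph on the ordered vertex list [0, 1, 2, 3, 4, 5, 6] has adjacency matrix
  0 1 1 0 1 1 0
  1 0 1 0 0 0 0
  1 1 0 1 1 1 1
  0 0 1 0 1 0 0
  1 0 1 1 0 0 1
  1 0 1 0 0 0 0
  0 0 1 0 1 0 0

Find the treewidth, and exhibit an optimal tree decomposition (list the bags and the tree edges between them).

The largest bag has 3 vertices, giving width 2; this decomposition certifies tw(G) ≤ 2. On the other hand G contains the 3-clique {0, 1, 2}. A clique must lie in a single bag of any decomposition, so no decomposition can have width below 2. Therefore the treewidth is 2.

Treewidth 2.
One such decomposition:
Bags: B1 = {0, 2, 4}  B2 = {2, 4, 6}  B3 = {0, 1, 2}  B4 = {0, 2, 5}  B5 = {2, 3, 4}
Tree: B1–B2, B1–B3, B1–B4, B1–B5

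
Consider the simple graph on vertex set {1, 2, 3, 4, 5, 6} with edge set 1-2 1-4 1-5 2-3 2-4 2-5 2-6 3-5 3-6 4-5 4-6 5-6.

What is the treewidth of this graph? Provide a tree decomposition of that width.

Treewidth 3.
One such decomposition:
Bags: B1 = {2, 4, 5, 6}  B2 = {1, 2, 4, 5}  B3 = {2, 3, 5, 6}
Tree: B1–B2, B1–B3

Every bag has size at most 4, so the width is 4 − 1 = 3 and tw(G) ≤ 3. On the other hand G contains the 4-clique {2, 3, 5, 6}. A clique must lie in a single bag of any decomposition, so no decomposition can have width below 3. Combining the bounds, tw(G) = 3.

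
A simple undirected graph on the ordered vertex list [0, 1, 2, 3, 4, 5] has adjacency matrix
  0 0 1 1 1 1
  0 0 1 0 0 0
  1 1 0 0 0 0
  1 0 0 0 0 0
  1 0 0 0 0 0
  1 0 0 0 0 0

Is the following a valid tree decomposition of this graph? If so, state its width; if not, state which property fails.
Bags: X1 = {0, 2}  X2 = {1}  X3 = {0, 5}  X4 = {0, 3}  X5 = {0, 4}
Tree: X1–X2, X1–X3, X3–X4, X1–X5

A tree decomposition must satisfy three properties: every vertex lies in some bag; for every edge, both endpoints lie together in some bag; and for every vertex, the bags containing it form a connected subtree. Here edge (2,1) lies in no bag, so the decomposition is invalid.

No — edge (2,1) lies in no bag.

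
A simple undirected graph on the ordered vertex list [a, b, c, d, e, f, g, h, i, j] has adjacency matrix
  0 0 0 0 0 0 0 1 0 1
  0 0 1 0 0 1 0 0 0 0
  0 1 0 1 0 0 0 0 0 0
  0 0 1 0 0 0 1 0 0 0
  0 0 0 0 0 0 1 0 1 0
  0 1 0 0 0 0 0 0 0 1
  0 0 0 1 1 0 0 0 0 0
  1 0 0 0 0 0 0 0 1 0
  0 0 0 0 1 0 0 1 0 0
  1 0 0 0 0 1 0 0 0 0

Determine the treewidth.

2

A width-2 tree decomposition is:
Bags: B1 = {b, c, d}  B2 = {b, d, g}  B3 = {b, e, g}  B4 = {b, e, i}  B5 = {b, h, i}  B6 = {a, b, h}  B7 = {a, b, j}  B8 = {b, f, j}
Tree: B1–B2, B2–B3, B3–B4, B4–B5, B5–B6, B6–B7, B7–B8
Each bag holds 3 vertices, so the decomposition has width 2, which upper-bounds the treewidth. The edges b–c–d–g–e–i–h–a–j–f–b form a cycle, so G is not a tree and its treewidth is at least 2. Therefore the treewidth is 2.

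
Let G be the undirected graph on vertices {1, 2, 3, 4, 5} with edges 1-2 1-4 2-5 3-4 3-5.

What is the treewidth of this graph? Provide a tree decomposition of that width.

Treewidth 2.
One such decomposition:
Bags: B1 = {1, 2, 5}  B2 = {1, 4, 5}  B3 = {3, 4, 5}
Tree: B1–B2, B2–B3

The largest bag has 3 vertices, giving width 2; this decomposition certifies tw(G) ≤ 2. For the lower bound, G contains the cycle 5–2–1–4–3–5, so G is not a forest; only forests have treewidth ≤ 1, hence tw(G) ≥ 2. Hence tw(G) = 2 exactly.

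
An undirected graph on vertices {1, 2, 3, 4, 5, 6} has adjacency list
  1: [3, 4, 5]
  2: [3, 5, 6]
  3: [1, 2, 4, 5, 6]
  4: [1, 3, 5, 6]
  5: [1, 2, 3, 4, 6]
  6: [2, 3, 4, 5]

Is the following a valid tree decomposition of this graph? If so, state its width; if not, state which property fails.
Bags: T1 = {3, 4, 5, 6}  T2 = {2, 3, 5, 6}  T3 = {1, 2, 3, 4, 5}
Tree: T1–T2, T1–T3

A tree decomposition must satisfy three properties: every vertex lies in some bag; for every edge, both endpoints lie together in some bag; and for every vertex, the bags containing it form a connected subtree. Here bags containing vertex 2 are not connected in the tree, so the decomposition is invalid.

No — bags containing vertex 2 are not connected in the tree.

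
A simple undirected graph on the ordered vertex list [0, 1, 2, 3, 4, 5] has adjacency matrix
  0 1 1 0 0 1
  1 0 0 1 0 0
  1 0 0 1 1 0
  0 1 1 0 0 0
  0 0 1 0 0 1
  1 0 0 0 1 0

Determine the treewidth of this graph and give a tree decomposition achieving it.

The largest bag has 3 vertices, giving width 2; this decomposition certifies tw(G) ≤ 2. The edges 3–1–0–2–3 form a cycle, so G is not a tree and its treewidth is at least 2. Therefore the treewidth is 2.

Treewidth 2.
One optimal decomposition is:
Bags: B1 = {1, 2, 3}  B2 = {0, 1, 2}  B3 = {0, 2, 4}  B4 = {0, 4, 5}
Tree: B1–B2, B2–B3, B3–B4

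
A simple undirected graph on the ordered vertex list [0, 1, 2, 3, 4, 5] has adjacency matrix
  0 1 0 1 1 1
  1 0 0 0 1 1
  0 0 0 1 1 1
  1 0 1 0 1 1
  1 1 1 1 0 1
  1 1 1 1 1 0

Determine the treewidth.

A width-3 tree decomposition is:
Bags: B1 = {0, 3, 4, 5}  B2 = {0, 1, 4, 5}  B3 = {2, 3, 4, 5}
Tree: B1–B2, B1–B3
Every bag has size at most 4, so the width is 4 − 1 = 3 and tw(G) ≤ 3. Conversely, {0, 1, 4, 5} is a clique of size 4, and the vertices of any clique must share a bag in every tree decomposition; so some bag has ≥ 4 vertices and tw(G) ≥ 3. Combining the bounds, tw(G) = 3.

3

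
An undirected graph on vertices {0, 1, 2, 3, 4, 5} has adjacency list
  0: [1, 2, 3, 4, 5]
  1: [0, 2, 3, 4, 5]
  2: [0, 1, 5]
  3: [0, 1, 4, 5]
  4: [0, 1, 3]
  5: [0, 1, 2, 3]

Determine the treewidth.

3

A width-3 tree decomposition is:
Bags: B1 = {0, 1, 2, 5}  B2 = {0, 1, 3, 5}  B3 = {0, 1, 3, 4}
Tree: B1–B2, B2–B3
The largest bag has 4 vertices, giving width 3; this decomposition certifies tw(G) ≤ 3. For the lower bound, the 4 vertices {0, 1, 2, 5} are pairwise adjacent, and any tree decomposition puts a clique entirely inside one bag — forcing width ≥ 3. Hence tw(G) = 3 exactly.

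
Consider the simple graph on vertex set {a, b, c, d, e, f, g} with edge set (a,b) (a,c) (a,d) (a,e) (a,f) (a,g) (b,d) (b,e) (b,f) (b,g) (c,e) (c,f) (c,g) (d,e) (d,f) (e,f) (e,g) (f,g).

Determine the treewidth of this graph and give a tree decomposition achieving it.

The largest bag has 5 vertices, giving width 4; this decomposition certifies tw(G) ≤ 4. For the lower bound, the 5 vertices {a, c, e, f, g} are pairwise adjacent, and any tree decomposition puts a clique entirely inside one bag — forcing width ≥ 4. The upper and lower bounds meet at 4, so that is the treewidth.

Treewidth 4.
Bags: B1 = {a, b, d, e, f}  B2 = {a, b, e, f, g}  B3 = {a, c, e, f, g}
Tree: B1–B2, B2–B3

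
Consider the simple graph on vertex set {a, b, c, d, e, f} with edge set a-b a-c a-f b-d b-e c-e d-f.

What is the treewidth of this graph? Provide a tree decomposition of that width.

Treewidth 2.
Bags: B1 = {b, d, f}  B2 = {a, b, f}  B3 = {a, b, e}  B4 = {a, c, e}
Tree: B1–B2, B2–B3, B3–B4

Every bag has size at most 3, so the width is 3 − 1 = 2 and tw(G) ≤ 2. For the lower bound, G contains the cycle d–f–a–b–d, so G is not a forest; only forests have treewidth ≤ 1, hence tw(G) ≥ 2. Hence tw(G) = 2 exactly.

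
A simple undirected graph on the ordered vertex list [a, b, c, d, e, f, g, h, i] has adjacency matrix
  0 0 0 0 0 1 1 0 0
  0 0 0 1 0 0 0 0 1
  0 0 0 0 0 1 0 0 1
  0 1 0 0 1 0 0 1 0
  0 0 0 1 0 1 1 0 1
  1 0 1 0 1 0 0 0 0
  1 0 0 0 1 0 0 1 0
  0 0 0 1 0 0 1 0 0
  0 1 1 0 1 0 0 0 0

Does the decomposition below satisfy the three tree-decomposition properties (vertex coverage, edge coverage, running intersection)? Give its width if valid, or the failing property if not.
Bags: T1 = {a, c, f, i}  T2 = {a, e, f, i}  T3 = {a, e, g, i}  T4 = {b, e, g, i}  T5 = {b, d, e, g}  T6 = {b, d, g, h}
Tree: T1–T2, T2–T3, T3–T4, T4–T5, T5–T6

Vertex coverage: the bags together contain {a, b, c, d, e, f, g, h, i}, the full vertex set. Edge coverage: each edge of G has both endpoints in at least one bag. Running intersection: for every vertex, the bags containing it form a connected subtree. All three properties hold, so this is a valid tree decomposition of width max|bag| − 1 = 3, and hence tw(G) ≤ 3.

Yes; width 3.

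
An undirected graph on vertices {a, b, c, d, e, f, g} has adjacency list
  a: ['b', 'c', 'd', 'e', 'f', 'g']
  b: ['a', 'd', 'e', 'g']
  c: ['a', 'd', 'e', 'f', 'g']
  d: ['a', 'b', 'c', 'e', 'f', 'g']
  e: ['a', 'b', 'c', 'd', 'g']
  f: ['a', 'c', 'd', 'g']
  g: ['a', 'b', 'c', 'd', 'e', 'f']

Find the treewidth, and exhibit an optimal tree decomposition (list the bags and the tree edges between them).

Treewidth 4.
One optimal decomposition is:
Bags: B1 = {a, c, d, e, g}  B2 = {a, c, d, f, g}  B3 = {a, b, d, e, g}
Tree: B1–B2, B1–B3

Each bag holds 5 vertices, so the decomposition has width 4, which upper-bounds the treewidth. Conversely, {a, c, d, e, g} is a clique of size 5, and the vertices of any clique must share a bag in every tree decomposition; so some bag has ≥ 5 vertices and tw(G) ≥ 4. Combining the bounds, tw(G) = 4.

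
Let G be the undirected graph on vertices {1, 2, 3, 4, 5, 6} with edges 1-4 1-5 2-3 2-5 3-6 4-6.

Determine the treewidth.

2

A width-2 tree decomposition is:
Bags: B1 = {2, 3, 6}  B2 = {2, 4, 6}  B3 = {1, 2, 4}  B4 = {1, 2, 5}
Tree: B1–B2, B2–B3, B3–B4
Each bag holds 3 vertices, so the decomposition has width 2, which upper-bounds the treewidth. Since 2–3–6–4–1–5–2 is a cycle in G, G is not acyclic. Forests are exactly the graphs of treewidth ≤ 1, so tw(G) ≥ 2. Hence tw(G) = 2 exactly.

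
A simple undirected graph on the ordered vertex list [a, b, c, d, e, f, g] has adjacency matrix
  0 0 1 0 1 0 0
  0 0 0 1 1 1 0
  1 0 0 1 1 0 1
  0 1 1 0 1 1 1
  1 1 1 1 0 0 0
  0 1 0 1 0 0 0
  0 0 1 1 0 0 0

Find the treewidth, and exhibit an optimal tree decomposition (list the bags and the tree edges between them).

Treewidth 2.
One optimal decomposition is:
Bags: B1 = {c, d, g}  B2 = {c, d, e}  B3 = {a, c, e}  B4 = {b, d, e}  B5 = {b, d, f}
Tree: B1–B2, B2–B3, B2–B4, B4–B5

The largest bag has 3 vertices, giving width 2; this decomposition certifies tw(G) ≤ 2. On the other hand G contains the 3-clique {c, d, g}. A clique must lie in a single bag of any decomposition, so no decomposition can have width below 2. The upper and lower bounds meet at 2, so that is the treewidth.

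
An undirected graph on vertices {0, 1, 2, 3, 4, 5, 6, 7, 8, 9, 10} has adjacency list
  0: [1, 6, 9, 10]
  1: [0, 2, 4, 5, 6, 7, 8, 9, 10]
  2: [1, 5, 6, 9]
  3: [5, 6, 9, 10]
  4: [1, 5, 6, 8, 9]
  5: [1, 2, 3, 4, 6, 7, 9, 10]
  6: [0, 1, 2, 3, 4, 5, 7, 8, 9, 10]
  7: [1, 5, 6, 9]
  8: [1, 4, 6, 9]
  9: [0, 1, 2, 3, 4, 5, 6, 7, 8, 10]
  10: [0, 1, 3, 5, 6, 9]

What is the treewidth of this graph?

A width-4 tree decomposition is:
Bags: B1 = {1, 4, 6, 8, 9}  B2 = {1, 4, 5, 6, 9}  B3 = {1, 5, 6, 9, 10}  B4 = {0, 1, 6, 9, 10}  B5 = {3, 5, 6, 9, 10}  B6 = {1, 2, 5, 6, 9}  B7 = {1, 5, 6, 7, 9}
Tree: B1–B2, B2–B3, B3–B4, B3–B5, B2–B6, B6–B7
Each bag holds 5 vertices, so the decomposition has width 4, which upper-bounds the treewidth. For the lower bound, the 5 vertices {0, 1, 6, 9, 10} are pairwise adjacent, and any tree decomposition puts a clique entirely inside one bag — forcing width ≥ 4. Combining the bounds, tw(G) = 4.

4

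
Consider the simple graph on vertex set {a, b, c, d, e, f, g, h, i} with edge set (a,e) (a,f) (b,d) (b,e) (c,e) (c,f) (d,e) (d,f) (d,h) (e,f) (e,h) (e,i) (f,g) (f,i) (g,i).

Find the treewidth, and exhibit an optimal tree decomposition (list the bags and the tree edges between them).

Each bag holds 3 vertices, so the decomposition has width 2, which upper-bounds the treewidth. Conversely, {f, g, i} is a clique of size 3, and the vertices of any clique must share a bag in every tree decomposition; so some bag has ≥ 3 vertices and tw(G) ≥ 2. Therefore the treewidth is 2.

Treewidth 2.
Bags: B1 = {d, e, f}  B2 = {c, e, f}  B3 = {d, e, h}  B4 = {e, f, i}  B5 = {f, g, i}  B6 = {a, e, f}  B7 = {b, d, e}
Tree: B1–B2, B1–B3, B2–B4, B4–B5, B2–B6, B1–B7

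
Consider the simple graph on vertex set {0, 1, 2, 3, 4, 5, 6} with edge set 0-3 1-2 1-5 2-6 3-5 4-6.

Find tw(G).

1

A width-1 tree decomposition is:
Bags: B1 = {4, 6}  B2 = {2, 6}  B3 = {1, 2}  B4 = {1, 5}  B5 = {3, 5}  B6 = {0, 3}
Tree: B1–B2, B2–B3, B3–B4, B4–B5, B5–B6
Each bag holds 2 vertices, so the decomposition has width 1, which upper-bounds the treewidth. Any graph with an edge has treewidth ≥ 1, and G has the edge 4–6. Combining the bounds, tw(G) = 1.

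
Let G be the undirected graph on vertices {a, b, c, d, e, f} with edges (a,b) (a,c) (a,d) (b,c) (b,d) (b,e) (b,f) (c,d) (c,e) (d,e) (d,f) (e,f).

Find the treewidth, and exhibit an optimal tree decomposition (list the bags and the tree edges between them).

Treewidth 3.
One optimal decomposition is:
Bags: B1 = {b, c, d, e}  B2 = {b, d, e, f}  B3 = {a, b, c, d}
Tree: B1–B2, B1–B3

The largest bag has 4 vertices, giving width 3; this decomposition certifies tw(G) ≤ 3. Conversely, {b, c, d, e} is a clique of size 4, and the vertices of any clique must share a bag in every tree decomposition; so some bag has ≥ 4 vertices and tw(G) ≥ 3. Hence tw(G) = 3 exactly.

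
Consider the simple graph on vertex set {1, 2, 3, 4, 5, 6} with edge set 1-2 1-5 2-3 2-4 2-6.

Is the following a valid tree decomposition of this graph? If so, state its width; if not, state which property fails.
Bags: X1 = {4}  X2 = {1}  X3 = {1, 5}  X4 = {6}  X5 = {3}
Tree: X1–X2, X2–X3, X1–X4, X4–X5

No — vertex 2 appears in no bag.

A tree decomposition must satisfy three properties: every vertex lies in some bag; for every edge, both endpoints lie together in some bag; and for every vertex, the bags containing it form a connected subtree. Here vertex 2 appears in no bag, so the decomposition is invalid.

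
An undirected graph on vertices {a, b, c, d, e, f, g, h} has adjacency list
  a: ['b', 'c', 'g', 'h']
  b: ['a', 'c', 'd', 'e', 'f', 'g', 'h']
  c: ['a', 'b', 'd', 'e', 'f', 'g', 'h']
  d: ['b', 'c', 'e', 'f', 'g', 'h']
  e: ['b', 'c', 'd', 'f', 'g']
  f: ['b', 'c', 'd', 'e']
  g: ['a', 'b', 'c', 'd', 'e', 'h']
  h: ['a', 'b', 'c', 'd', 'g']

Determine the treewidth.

4

A width-4 tree decomposition is:
Bags: B1 = {b, c, d, e, f}  B2 = {b, c, d, e, g}  B3 = {b, c, d, g, h}  B4 = {a, b, c, g, h}
Tree: B1–B2, B2–B3, B3–B4
Each bag holds 5 vertices, so the decomposition has width 4, which upper-bounds the treewidth. On the other hand G contains the 5-clique {b, c, d, e, g}. A clique must lie in a single bag of any decomposition, so no decomposition can have width below 4. Hence tw(G) = 4 exactly.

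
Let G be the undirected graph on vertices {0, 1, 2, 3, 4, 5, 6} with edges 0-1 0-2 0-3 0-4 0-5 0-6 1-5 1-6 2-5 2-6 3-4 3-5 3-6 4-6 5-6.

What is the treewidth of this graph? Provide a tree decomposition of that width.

Treewidth 3.
Bags: B1 = {0, 3, 5, 6}  B2 = {0, 1, 5, 6}  B3 = {0, 2, 5, 6}  B4 = {0, 3, 4, 6}
Tree: B1–B2, B1–B3, B1–B4

The largest bag has 4 vertices, giving width 3; this decomposition certifies tw(G) ≤ 3. For the lower bound, the 4 vertices {0, 3, 4, 6} are pairwise adjacent, and any tree decomposition puts a clique entirely inside one bag — forcing width ≥ 3. Combining the bounds, tw(G) = 3.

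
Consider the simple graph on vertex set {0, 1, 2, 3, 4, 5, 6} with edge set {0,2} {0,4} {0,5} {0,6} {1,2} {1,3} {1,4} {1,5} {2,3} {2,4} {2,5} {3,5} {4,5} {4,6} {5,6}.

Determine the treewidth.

3

A width-3 tree decomposition is:
Bags: B1 = {0, 2, 4, 5}  B2 = {1, 2, 4, 5}  B3 = {1, 2, 3, 5}  B4 = {0, 4, 5, 6}
Tree: B1–B2, B2–B3, B1–B4
Every bag has size at most 4, so the width is 4 − 1 = 3 and tw(G) ≤ 3. Conversely, {0, 2, 4, 5} is a clique of size 4, and the vertices of any clique must share a bag in every tree decomposition; so some bag has ≥ 4 vertices and tw(G) ≥ 3. Combining the bounds, tw(G) = 3.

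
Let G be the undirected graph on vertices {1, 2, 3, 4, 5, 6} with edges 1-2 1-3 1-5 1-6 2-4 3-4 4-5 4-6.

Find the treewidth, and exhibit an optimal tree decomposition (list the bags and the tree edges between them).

Treewidth 2.
One such decomposition:
Bags: B1 = {1, 2, 4}  B2 = {1, 4, 5}  B3 = {1, 3, 4}  B4 = {1, 4, 6}
Tree: B1–B2, B2–B3, B3–B4

Each bag holds 3 vertices, so the decomposition has width 2, which upper-bounds the treewidth. The edges 1–2–4–5–1 form a cycle, so G is not a tree and its treewidth is at least 2. The upper and lower bounds meet at 2, so that is the treewidth.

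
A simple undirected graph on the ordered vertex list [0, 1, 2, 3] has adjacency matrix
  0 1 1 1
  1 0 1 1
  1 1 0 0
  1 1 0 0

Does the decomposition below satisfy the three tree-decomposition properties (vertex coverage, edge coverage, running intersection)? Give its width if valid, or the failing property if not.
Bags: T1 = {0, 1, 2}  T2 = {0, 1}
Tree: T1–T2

A tree decomposition must satisfy three properties: every vertex lies in some bag; for every edge, both endpoints lie together in some bag; and for every vertex, the bags containing it form a connected subtree. Here vertex 3 appears in no bag, so the decomposition is invalid.

No — vertex 3 appears in no bag.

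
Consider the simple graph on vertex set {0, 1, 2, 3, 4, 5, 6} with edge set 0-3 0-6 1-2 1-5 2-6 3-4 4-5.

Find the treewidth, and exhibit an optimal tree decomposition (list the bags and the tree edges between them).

Each bag holds 3 vertices, so the decomposition has width 2, which upper-bounds the treewidth. For the lower bound, G contains the cycle 6–2–1–5–4–3–0–6, so G is not a forest; only forests have treewidth ≤ 1, hence tw(G) ≥ 2. The upper and lower bounds meet at 2, so that is the treewidth.

Treewidth 2.
Bags: B1 = {1, 2, 6}  B2 = {1, 5, 6}  B3 = {4, 5, 6}  B4 = {3, 4, 6}  B5 = {0, 3, 6}
Tree: B1–B2, B2–B3, B3–B4, B4–B5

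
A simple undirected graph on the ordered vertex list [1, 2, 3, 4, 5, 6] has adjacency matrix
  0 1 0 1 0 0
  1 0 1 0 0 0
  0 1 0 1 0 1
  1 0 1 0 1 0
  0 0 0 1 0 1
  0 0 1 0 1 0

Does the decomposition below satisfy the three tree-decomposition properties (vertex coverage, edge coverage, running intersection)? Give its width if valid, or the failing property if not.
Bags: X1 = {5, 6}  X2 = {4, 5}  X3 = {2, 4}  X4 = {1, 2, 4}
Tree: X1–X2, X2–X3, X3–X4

No — vertex 3 appears in no bag.

A tree decomposition must satisfy three properties: every vertex lies in some bag; for every edge, both endpoints lie together in some bag; and for every vertex, the bags containing it form a connected subtree. Here vertex 3 appears in no bag, so the decomposition is invalid.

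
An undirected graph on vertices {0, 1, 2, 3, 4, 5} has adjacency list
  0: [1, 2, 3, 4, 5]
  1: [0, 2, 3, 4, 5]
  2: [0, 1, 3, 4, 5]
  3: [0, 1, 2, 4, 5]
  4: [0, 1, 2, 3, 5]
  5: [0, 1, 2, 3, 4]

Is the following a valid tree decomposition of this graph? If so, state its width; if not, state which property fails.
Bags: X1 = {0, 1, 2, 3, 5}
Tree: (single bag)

A tree decomposition must satisfy three properties: every vertex lies in some bag; for every edge, both endpoints lie together in some bag; and for every vertex, the bags containing it form a connected subtree. Here vertex 4 appears in no bag, so the decomposition is invalid.

No — vertex 4 appears in no bag.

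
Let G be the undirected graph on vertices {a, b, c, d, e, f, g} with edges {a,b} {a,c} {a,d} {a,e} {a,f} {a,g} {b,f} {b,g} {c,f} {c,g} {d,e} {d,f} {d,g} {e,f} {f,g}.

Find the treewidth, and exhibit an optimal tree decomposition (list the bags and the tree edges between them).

Treewidth 3.
Bags: B1 = {a, c, f, g}  B2 = {a, d, f, g}  B3 = {a, b, f, g}  B4 = {a, d, e, f}
Tree: B1–B2, B2–B3, B2–B4

Every bag has size at most 4, so the width is 4 − 1 = 3 and tw(G) ≤ 3. Conversely, {a, d, f, g} is a clique of size 4, and the vertices of any clique must share a bag in every tree decomposition; so some bag has ≥ 4 vertices and tw(G) ≥ 3. The upper and lower bounds meet at 3, so that is the treewidth.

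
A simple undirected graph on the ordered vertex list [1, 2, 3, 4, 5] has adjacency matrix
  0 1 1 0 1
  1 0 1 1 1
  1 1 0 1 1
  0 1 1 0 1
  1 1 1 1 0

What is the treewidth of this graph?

3

A width-3 tree decomposition is:
Bags: B1 = {1, 2, 3, 5}  B2 = {2, 3, 4, 5}
Tree: B1–B2
The largest bag has 4 vertices, giving width 3; this decomposition certifies tw(G) ≤ 3. Conversely, {1, 2, 3, 5} is a clique of size 4, and the vertices of any clique must share a bag in every tree decomposition; so some bag has ≥ 4 vertices and tw(G) ≥ 3. Combining the bounds, tw(G) = 3.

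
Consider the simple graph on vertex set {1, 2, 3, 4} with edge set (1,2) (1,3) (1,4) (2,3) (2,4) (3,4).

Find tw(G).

A width-3 tree decomposition is:
Bags: B1 = {1, 2, 3, 4}
Tree: (single bag)
With just one bag of size 4, the width is 4 − 1 = 3, so tw(G) ≤ 3. Conversely, {1, 2, 3, 4} is a clique of size 4, and the vertices of any clique must share a bag in every tree decomposition; so some bag has ≥ 4 vertices and tw(G) ≥ 3. Therefore the treewidth is 3.

3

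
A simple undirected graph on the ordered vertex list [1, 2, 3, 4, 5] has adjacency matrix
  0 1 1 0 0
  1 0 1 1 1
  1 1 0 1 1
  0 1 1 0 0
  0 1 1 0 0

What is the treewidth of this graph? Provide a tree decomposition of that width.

Treewidth 2.
One optimal decomposition is:
Bags: B1 = {1, 2, 3}  B2 = {2, 3, 4}  B3 = {2, 3, 5}
Tree: B1–B2, B2–B3

Each bag holds 3 vertices, so the decomposition has width 2, which upper-bounds the treewidth. Conversely, {1, 2, 3} is a clique of size 3, and the vertices of any clique must share a bag in every tree decomposition; so some bag has ≥ 3 vertices and tw(G) ≥ 2. Therefore the treewidth is 2.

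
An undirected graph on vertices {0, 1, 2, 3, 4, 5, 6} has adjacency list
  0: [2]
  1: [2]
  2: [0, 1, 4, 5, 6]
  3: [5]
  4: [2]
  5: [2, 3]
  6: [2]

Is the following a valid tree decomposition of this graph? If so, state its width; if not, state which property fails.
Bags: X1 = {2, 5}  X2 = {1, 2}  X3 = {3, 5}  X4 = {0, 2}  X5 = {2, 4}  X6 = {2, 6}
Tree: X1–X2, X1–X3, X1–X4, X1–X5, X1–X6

Yes; width 1.

Every vertex of G appears in some bag (union = {0, 1, 2, 3, 4, 5, 6}); every edge is covered by a bag; and for each vertex v the set of bags containing v is connected in the bag tree. The decomposition is therefore valid. The largest bag has 2 vertices, so the width is 1.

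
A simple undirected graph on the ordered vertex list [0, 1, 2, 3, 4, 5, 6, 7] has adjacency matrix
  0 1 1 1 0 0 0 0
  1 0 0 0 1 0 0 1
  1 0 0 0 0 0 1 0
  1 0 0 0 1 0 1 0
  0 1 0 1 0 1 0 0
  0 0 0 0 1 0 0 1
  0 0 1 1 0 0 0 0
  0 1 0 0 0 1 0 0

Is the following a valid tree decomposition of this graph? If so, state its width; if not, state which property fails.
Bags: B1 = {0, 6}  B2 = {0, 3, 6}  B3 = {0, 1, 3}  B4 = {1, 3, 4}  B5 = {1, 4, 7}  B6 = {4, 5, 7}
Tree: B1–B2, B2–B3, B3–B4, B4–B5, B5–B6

No — vertex 2 appears in no bag.

A tree decomposition must satisfy three properties: every vertex lies in some bag; for every edge, both endpoints lie together in some bag; and for every vertex, the bags containing it form a connected subtree. Here vertex 2 appears in no bag, so the decomposition is invalid.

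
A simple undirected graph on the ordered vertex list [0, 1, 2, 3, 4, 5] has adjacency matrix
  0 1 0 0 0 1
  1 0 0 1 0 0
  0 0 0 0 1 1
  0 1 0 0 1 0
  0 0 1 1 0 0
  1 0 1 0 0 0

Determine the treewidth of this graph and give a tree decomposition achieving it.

Treewidth 2.
One optimal decomposition is:
Bags: B1 = {1, 3, 4}  B2 = {0, 1, 4}  B3 = {0, 4, 5}  B4 = {2, 4, 5}
Tree: B1–B2, B2–B3, B3–B4

Every bag has size at most 3, so the width is 3 − 1 = 2 and tw(G) ≤ 2. The edges 4–3–1–0–5–2–4 form a cycle, so G is not a tree and its treewidth is at least 2. The upper and lower bounds meet at 2, so that is the treewidth.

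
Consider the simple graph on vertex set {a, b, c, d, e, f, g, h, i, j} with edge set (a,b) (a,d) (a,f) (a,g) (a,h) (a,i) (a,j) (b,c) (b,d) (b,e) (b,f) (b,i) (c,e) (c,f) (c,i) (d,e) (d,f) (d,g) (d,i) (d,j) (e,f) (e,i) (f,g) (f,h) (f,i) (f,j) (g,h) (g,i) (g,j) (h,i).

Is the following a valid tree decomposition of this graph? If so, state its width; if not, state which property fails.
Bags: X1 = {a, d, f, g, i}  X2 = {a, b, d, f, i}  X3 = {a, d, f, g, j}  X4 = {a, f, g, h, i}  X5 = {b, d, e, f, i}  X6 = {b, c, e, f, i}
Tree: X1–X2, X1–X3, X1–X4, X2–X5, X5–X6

Yes; width 4.

Every vertex of G appears in some bag (union = {a, b, c, d, e, f, g, h, i, j}); every edge is covered by a bag; and for each vertex v the set of bags containing v is connected in the bag tree. The decomposition is therefore valid. The largest bag has 5 vertices, so the width is 4.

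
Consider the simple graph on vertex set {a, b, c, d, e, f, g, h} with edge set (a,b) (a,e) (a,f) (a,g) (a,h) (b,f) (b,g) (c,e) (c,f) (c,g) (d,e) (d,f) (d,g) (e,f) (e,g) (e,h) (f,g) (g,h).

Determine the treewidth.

3

A width-3 tree decomposition is:
Bags: B1 = {a, e, f, g}  B2 = {c, e, f, g}  B3 = {a, e, g, h}  B4 = {a, b, f, g}  B5 = {d, e, f, g}
Tree: B1–B2, B1–B3, B1–B4, B2–B5
The largest bag has 4 vertices, giving width 3; this decomposition certifies tw(G) ≤ 3. Conversely, {a, e, g, h} is a clique of size 4, and the vertices of any clique must share a bag in every tree decomposition; so some bag has ≥ 4 vertices and tw(G) ≥ 3. Therefore the treewidth is 3.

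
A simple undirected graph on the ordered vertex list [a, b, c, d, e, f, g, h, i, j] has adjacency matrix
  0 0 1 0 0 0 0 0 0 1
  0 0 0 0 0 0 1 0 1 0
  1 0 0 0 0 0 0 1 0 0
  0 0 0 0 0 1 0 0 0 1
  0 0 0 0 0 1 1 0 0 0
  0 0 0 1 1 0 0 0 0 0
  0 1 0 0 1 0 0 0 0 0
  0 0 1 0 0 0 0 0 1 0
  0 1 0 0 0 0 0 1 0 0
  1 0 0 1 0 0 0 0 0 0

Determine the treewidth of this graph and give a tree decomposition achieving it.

Treewidth 2.
Bags: B1 = {d, f, j}  B2 = {e, f, j}  B3 = {e, g, j}  B4 = {b, g, j}  B5 = {b, i, j}  B6 = {h, i, j}  B7 = {c, h, j}  B8 = {a, c, j}
Tree: B1–B2, B2–B3, B3–B4, B4–B5, B5–B6, B6–B7, B7–B8

The largest bag has 3 vertices, giving width 2; this decomposition certifies tw(G) ≤ 2. Since j–d–f–e–g–b–i–h–c–a–j is a cycle in G, G is not acyclic. Forests are exactly the graphs of treewidth ≤ 1, so tw(G) ≥ 2. The upper and lower bounds meet at 2, so that is the treewidth.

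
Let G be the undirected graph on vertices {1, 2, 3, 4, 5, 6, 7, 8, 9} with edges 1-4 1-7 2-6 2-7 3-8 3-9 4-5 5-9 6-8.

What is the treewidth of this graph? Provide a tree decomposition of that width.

Each bag holds 3 vertices, so the decomposition has width 2, which upper-bounds the treewidth. For the lower bound, G contains the cycle 3–9–5–4–1–7–2–6–8–3, so G is not a forest; only forests have treewidth ≤ 1, hence tw(G) ≥ 2. Combining the bounds, tw(G) = 2.

Treewidth 2.
Bags: B1 = {3, 5, 9}  B2 = {3, 4, 5}  B3 = {1, 3, 4}  B4 = {1, 3, 7}  B5 = {2, 3, 7}  B6 = {2, 3, 6}  B7 = {3, 6, 8}
Tree: B1–B2, B2–B3, B3–B4, B4–B5, B5–B6, B6–B7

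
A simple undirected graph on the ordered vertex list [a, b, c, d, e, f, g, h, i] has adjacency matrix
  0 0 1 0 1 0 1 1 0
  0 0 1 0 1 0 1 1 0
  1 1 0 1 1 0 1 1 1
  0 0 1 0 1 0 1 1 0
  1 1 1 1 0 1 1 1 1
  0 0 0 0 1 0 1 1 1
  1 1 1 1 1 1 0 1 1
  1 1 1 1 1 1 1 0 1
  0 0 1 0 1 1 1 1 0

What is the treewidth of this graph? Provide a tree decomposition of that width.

Every bag has size at most 5, so the width is 5 − 1 = 4 and tw(G) ≤ 4. For the lower bound, the 5 vertices {c, d, e, g, h} are pairwise adjacent, and any tree decomposition puts a clique entirely inside one bag — forcing width ≥ 4. Hence tw(G) = 4 exactly.

Treewidth 4.
One such decomposition:
Bags: B1 = {c, e, g, h, i}  B2 = {c, d, e, g, h}  B3 = {e, f, g, h, i}  B4 = {a, c, e, g, h}  B5 = {b, c, e, g, h}
Tree: B1–B2, B1–B3, B2–B4, B2–B5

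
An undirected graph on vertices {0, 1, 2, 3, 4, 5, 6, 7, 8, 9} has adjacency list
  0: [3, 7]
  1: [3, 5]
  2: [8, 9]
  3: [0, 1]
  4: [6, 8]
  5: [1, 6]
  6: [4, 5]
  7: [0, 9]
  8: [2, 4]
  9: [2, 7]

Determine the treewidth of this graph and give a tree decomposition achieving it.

Treewidth 2.
Bags: B1 = {0, 1, 3}  B2 = {0, 1, 7}  B3 = {1, 7, 9}  B4 = {1, 2, 9}  B5 = {1, 2, 8}  B6 = {1, 4, 8}  B7 = {1, 4, 6}  B8 = {1, 5, 6}
Tree: B1–B2, B2–B3, B3–B4, B4–B5, B5–B6, B6–B7, B7–B8

The largest bag has 3 vertices, giving width 2; this decomposition certifies tw(G) ≤ 2. The edges 1–3–0–7–9–2–8–4–6–5–1 form a cycle, so G is not a tree and its treewidth is at least 2. Combining the bounds, tw(G) = 2.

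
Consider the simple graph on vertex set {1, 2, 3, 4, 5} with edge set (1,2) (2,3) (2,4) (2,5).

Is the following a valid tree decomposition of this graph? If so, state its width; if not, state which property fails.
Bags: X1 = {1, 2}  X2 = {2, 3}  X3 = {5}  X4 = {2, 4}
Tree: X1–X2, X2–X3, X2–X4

No — edge (2,5) lies in no bag.

A tree decomposition must satisfy three properties: every vertex lies in some bag; for every edge, both endpoints lie together in some bag; and for every vertex, the bags containing it form a connected subtree. Here edge (2,5) lies in no bag, so the decomposition is invalid.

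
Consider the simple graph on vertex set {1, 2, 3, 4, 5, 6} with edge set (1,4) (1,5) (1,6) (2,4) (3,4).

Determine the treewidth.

1

A width-1 tree decomposition is:
Bags: B1 = {1, 4}  B2 = {1, 5}  B3 = {3, 4}  B4 = {1, 6}  B5 = {2, 4}
Tree: B1–B2, B1–B3, B2–B4, B1–B5
Every bag has size at most 2, so the width is 2 − 1 = 1 and tw(G) ≤ 1. G has an edge, so its treewidth is at least 1. Hence tw(G) = 1 exactly.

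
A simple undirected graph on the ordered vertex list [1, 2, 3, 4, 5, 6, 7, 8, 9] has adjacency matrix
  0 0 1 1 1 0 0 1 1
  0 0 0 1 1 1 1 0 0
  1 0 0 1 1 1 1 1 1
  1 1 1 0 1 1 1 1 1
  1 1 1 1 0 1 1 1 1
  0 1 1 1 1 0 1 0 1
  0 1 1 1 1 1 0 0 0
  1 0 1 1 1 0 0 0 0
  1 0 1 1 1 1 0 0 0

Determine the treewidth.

A width-4 tree decomposition is:
Bags: B1 = {1, 3, 4, 5, 9}  B2 = {3, 4, 5, 6, 9}  B3 = {3, 4, 5, 6, 7}  B4 = {1, 3, 4, 5, 8}  B5 = {2, 4, 5, 6, 7}
Tree: B1–B2, B2–B3, B1–B4, B3–B5
Each bag holds 5 vertices, so the decomposition has width 4, which upper-bounds the treewidth. On the other hand G contains the 5-clique {2, 4, 5, 6, 7}. A clique must lie in a single bag of any decomposition, so no decomposition can have width below 4. Hence tw(G) = 4 exactly.

4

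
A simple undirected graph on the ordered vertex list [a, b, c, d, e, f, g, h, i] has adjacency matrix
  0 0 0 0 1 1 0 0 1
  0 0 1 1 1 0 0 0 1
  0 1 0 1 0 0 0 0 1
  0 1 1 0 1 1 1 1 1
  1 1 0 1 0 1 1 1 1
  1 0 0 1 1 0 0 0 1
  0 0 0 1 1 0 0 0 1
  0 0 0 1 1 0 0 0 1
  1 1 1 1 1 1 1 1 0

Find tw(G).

A width-3 tree decomposition is:
Bags: B1 = {d, e, h, i}  B2 = {d, e, g, i}  B3 = {b, d, e, i}  B4 = {d, e, f, i}  B5 = {b, c, d, i}  B6 = {a, e, f, i}
Tree: B1–B2, B2–B3, B2–B4, B3–B5, B4–B6
Every bag has size at most 4, so the width is 4 − 1 = 3 and tw(G) ≤ 3. For the lower bound, the 4 vertices {d, e, g, i} are pairwise adjacent, and any tree decomposition puts a clique entirely inside one bag — forcing width ≥ 3. Hence tw(G) = 3 exactly.

3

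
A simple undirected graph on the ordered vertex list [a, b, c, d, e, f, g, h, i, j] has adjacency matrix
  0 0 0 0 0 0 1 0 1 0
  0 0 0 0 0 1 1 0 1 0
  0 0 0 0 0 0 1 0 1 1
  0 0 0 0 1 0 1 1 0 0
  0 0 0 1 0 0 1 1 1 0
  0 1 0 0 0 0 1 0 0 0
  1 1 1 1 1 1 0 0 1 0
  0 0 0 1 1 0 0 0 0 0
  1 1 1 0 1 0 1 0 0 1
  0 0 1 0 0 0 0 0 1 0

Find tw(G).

2

A width-2 tree decomposition is:
Bags: B1 = {a, g, i}  B2 = {e, g, i}  B3 = {c, g, i}  B4 = {b, g, i}  B5 = {c, i, j}  B6 = {d, e, g}  B7 = {b, f, g}  B8 = {d, e, h}
Tree: B1–B2, B2–B3, B1–B4, B3–B5, B2–B6, B4–B7, B6–B8
The largest bag has 3 vertices, giving width 2; this decomposition certifies tw(G) ≤ 2. Conversely, {d, e, g} is a clique of size 3, and the vertices of any clique must share a bag in every tree decomposition; so some bag has ≥ 3 vertices and tw(G) ≥ 2. Combining the bounds, tw(G) = 2.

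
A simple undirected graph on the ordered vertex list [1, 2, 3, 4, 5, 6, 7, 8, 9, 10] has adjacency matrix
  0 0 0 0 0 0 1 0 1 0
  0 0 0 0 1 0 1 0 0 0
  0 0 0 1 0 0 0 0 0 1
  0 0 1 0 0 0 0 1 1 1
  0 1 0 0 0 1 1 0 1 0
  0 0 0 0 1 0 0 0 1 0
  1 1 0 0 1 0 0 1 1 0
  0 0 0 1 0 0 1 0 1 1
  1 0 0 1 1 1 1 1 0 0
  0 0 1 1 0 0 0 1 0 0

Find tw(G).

2

A width-2 tree decomposition is:
Bags: B1 = {1, 7, 9}  B2 = {7, 8, 9}  B3 = {4, 8, 9}  B4 = {4, 8, 10}  B5 = {5, 7, 9}  B6 = {3, 4, 10}  B7 = {5, 6, 9}  B8 = {2, 5, 7}
Tree: B1–B2, B2–B3, B3–B4, B1–B5, B4–B6, B5–B7, B5–B8
Every bag has size at most 3, so the width is 3 − 1 = 2 and tw(G) ≤ 2. For the lower bound, the 3 vertices {4, 8, 10} are pairwise adjacent, and any tree decomposition puts a clique entirely inside one bag — forcing width ≥ 2. Combining the bounds, tw(G) = 2.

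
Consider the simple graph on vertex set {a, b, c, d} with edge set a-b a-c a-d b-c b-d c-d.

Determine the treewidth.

A width-3 tree decomposition is:
Bags: B1 = {a, b, c, d}
Tree: (single bag)
A single bag containing all 4 vertices is trivially a valid decomposition of width 3. On the other hand G contains the 4-clique {a, b, c, d}. A clique must lie in a single bag of any decomposition, so no decomposition can have width below 3. Hence tw(G) = 3 exactly.

3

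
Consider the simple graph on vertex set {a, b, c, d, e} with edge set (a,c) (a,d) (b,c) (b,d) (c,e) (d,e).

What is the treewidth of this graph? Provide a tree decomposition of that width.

Each bag holds 3 vertices, so the decomposition has width 2, which upper-bounds the treewidth. The edges b–c–e–d–b form a cycle, so G is not a tree and its treewidth is at least 2. Therefore the treewidth is 2.

Treewidth 2.
One such decomposition:
Bags: B1 = {b, c, d}  B2 = {c, d, e}  B3 = {a, c, d}
Tree: B1–B2, B2–B3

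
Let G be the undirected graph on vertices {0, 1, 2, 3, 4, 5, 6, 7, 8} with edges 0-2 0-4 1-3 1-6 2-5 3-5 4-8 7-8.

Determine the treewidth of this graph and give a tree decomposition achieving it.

The largest bag has 2 vertices, giving width 1; this decomposition certifies tw(G) ≤ 1. Since G has at least one edge (e.g. 7–8), it is not an edgeless graph, so tw(G) ≥ 1. Combining the bounds, tw(G) = 1.

Treewidth 1.
Bags: B1 = {7, 8}  B2 = {4, 8}  B3 = {0, 4}  B4 = {0, 2}  B5 = {2, 5}  B6 = {3, 5}  B7 = {1, 3}  B8 = {1, 6}
Tree: B1–B2, B2–B3, B3–B4, B4–B5, B5–B6, B6–B7, B7–B8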